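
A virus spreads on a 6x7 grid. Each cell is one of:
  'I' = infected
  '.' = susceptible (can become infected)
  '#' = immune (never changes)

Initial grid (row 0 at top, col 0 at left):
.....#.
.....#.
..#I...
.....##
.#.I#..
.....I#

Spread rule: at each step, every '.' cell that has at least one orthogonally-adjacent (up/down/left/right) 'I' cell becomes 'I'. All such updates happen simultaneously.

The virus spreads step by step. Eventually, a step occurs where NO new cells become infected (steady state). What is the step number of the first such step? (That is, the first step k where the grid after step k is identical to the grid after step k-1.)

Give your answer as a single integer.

Step 0 (initial): 3 infected
Step 1: +7 new -> 10 infected
Step 2: +8 new -> 18 infected
Step 3: +6 new -> 24 infected
Step 4: +6 new -> 30 infected
Step 5: +4 new -> 34 infected
Step 6: +0 new -> 34 infected

Answer: 6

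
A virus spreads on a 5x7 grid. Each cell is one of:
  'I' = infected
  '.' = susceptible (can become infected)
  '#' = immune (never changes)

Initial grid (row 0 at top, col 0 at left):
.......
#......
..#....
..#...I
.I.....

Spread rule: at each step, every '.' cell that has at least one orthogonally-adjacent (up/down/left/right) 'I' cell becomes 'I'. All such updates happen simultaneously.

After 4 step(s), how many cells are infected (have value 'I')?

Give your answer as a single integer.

Step 0 (initial): 2 infected
Step 1: +6 new -> 8 infected
Step 2: +7 new -> 15 infected
Step 3: +7 new -> 22 infected
Step 4: +5 new -> 27 infected

Answer: 27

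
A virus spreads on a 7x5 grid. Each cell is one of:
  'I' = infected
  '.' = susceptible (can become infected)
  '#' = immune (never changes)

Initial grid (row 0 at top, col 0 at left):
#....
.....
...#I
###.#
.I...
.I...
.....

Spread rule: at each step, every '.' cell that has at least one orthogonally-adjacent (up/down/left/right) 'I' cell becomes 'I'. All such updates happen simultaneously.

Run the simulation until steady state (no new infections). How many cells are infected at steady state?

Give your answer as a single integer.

Step 0 (initial): 3 infected
Step 1: +6 new -> 9 infected
Step 2: +6 new -> 15 infected
Step 3: +6 new -> 21 infected
Step 4: +4 new -> 25 infected
Step 5: +3 new -> 28 infected
Step 6: +1 new -> 29 infected
Step 7: +0 new -> 29 infected

Answer: 29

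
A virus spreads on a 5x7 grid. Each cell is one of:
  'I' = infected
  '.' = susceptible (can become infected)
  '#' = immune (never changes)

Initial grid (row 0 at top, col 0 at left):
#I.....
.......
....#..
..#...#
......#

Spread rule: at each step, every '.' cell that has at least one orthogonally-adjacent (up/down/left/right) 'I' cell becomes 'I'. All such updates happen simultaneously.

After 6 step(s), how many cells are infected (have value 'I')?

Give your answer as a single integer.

Step 0 (initial): 1 infected
Step 1: +2 new -> 3 infected
Step 2: +4 new -> 7 infected
Step 3: +5 new -> 12 infected
Step 4: +5 new -> 17 infected
Step 5: +5 new -> 22 infected
Step 6: +4 new -> 26 infected

Answer: 26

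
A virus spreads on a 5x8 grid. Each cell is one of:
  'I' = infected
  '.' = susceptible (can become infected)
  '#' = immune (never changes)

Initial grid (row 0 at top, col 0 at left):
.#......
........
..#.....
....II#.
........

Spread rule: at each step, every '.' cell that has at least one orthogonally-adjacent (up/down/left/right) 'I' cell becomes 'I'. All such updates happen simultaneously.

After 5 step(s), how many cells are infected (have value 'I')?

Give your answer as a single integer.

Answer: 35

Derivation:
Step 0 (initial): 2 infected
Step 1: +5 new -> 7 infected
Step 2: +7 new -> 14 infected
Step 3: +8 new -> 22 infected
Step 4: +8 new -> 30 infected
Step 5: +5 new -> 35 infected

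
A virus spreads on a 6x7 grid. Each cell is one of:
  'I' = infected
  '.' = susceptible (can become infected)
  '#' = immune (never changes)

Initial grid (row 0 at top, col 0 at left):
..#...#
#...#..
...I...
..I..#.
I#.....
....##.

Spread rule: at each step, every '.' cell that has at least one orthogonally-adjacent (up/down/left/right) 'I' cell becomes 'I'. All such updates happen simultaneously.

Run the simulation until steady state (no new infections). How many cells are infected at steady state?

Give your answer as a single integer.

Answer: 34

Derivation:
Step 0 (initial): 3 infected
Step 1: +8 new -> 11 infected
Step 2: +9 new -> 20 infected
Step 3: +6 new -> 26 infected
Step 4: +5 new -> 31 infected
Step 5: +2 new -> 33 infected
Step 6: +1 new -> 34 infected
Step 7: +0 new -> 34 infected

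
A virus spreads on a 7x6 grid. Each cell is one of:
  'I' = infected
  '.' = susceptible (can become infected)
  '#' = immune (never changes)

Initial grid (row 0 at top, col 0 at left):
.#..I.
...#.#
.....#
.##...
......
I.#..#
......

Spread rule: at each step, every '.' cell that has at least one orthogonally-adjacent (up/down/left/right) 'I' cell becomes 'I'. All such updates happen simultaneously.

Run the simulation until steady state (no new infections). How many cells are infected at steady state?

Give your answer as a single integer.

Step 0 (initial): 2 infected
Step 1: +6 new -> 8 infected
Step 2: +5 new -> 13 infected
Step 3: +6 new -> 19 infected
Step 4: +9 new -> 28 infected
Step 5: +5 new -> 33 infected
Step 6: +1 new -> 34 infected
Step 7: +0 new -> 34 infected

Answer: 34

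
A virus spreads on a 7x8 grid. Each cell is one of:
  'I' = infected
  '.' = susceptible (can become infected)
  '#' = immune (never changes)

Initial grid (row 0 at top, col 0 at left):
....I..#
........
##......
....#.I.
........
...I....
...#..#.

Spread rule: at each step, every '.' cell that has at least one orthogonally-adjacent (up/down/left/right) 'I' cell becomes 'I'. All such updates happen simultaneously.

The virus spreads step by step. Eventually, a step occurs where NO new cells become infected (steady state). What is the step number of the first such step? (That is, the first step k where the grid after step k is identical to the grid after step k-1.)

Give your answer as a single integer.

Answer: 6

Derivation:
Step 0 (initial): 3 infected
Step 1: +10 new -> 13 infected
Step 2: +18 new -> 31 infected
Step 3: +10 new -> 41 infected
Step 4: +7 new -> 48 infected
Step 5: +2 new -> 50 infected
Step 6: +0 new -> 50 infected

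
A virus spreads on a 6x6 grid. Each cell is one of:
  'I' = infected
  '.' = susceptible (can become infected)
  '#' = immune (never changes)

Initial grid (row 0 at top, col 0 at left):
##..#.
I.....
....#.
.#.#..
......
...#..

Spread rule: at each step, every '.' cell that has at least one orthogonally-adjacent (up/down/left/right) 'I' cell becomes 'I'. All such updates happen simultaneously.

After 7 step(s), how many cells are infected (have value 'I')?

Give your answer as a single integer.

Step 0 (initial): 1 infected
Step 1: +2 new -> 3 infected
Step 2: +3 new -> 6 infected
Step 3: +4 new -> 10 infected
Step 4: +6 new -> 16 infected
Step 5: +3 new -> 19 infected
Step 6: +4 new -> 23 infected
Step 7: +2 new -> 25 infected

Answer: 25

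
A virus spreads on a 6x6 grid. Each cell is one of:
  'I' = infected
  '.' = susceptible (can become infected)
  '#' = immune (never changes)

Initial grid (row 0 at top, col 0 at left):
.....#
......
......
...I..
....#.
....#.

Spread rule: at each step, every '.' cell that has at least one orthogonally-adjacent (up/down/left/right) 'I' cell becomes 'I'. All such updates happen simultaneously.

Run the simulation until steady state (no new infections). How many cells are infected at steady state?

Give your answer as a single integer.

Step 0 (initial): 1 infected
Step 1: +4 new -> 5 infected
Step 2: +7 new -> 12 infected
Step 3: +9 new -> 21 infected
Step 4: +8 new -> 29 infected
Step 5: +3 new -> 32 infected
Step 6: +1 new -> 33 infected
Step 7: +0 new -> 33 infected

Answer: 33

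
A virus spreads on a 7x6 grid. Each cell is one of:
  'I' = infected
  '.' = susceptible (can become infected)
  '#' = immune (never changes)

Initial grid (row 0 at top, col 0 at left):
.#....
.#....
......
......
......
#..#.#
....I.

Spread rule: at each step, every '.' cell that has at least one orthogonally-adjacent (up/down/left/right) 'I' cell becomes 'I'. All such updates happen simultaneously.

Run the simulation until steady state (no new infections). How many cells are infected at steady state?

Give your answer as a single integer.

Step 0 (initial): 1 infected
Step 1: +3 new -> 4 infected
Step 2: +2 new -> 6 infected
Step 3: +5 new -> 11 infected
Step 4: +6 new -> 17 infected
Step 5: +5 new -> 22 infected
Step 6: +6 new -> 28 infected
Step 7: +5 new -> 33 infected
Step 8: +2 new -> 35 infected
Step 9: +1 new -> 36 infected
Step 10: +1 new -> 37 infected
Step 11: +0 new -> 37 infected

Answer: 37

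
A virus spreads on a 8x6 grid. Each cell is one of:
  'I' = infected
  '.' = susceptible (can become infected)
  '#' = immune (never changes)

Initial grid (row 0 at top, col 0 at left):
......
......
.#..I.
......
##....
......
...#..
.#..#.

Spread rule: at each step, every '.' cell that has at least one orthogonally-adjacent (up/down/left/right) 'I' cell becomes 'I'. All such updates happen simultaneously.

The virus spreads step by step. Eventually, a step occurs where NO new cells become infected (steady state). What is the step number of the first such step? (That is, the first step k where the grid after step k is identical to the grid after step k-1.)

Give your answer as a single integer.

Step 0 (initial): 1 infected
Step 1: +4 new -> 5 infected
Step 2: +7 new -> 12 infected
Step 3: +7 new -> 19 infected
Step 4: +7 new -> 26 infected
Step 5: +5 new -> 31 infected
Step 6: +5 new -> 36 infected
Step 7: +3 new -> 39 infected
Step 8: +2 new -> 41 infected
Step 9: +1 new -> 42 infected
Step 10: +0 new -> 42 infected

Answer: 10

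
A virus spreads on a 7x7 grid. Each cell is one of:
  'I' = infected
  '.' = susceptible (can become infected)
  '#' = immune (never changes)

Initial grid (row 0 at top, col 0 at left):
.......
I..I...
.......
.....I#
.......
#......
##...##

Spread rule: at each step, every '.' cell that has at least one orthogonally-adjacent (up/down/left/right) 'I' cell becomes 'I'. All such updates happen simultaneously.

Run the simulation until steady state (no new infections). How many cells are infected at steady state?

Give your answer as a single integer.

Step 0 (initial): 3 infected
Step 1: +10 new -> 13 infected
Step 2: +13 new -> 26 infected
Step 3: +8 new -> 34 infected
Step 4: +5 new -> 39 infected
Step 5: +3 new -> 42 infected
Step 6: +1 new -> 43 infected
Step 7: +0 new -> 43 infected

Answer: 43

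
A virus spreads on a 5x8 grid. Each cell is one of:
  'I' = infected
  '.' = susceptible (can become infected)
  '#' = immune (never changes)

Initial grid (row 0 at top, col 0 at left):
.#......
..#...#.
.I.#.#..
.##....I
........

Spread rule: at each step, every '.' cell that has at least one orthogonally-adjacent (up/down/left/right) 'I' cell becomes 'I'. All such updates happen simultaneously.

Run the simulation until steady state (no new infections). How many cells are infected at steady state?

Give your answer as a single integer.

Answer: 33

Derivation:
Step 0 (initial): 2 infected
Step 1: +6 new -> 8 infected
Step 2: +6 new -> 14 infected
Step 3: +5 new -> 19 infected
Step 4: +5 new -> 24 infected
Step 5: +4 new -> 28 infected
Step 6: +3 new -> 31 infected
Step 7: +1 new -> 32 infected
Step 8: +1 new -> 33 infected
Step 9: +0 new -> 33 infected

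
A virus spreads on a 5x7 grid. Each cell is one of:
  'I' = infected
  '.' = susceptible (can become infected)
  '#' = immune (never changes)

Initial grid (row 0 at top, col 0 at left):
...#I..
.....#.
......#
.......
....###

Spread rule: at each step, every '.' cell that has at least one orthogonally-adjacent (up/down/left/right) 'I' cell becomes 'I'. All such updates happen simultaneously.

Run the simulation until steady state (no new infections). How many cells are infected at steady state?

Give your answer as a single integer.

Step 0 (initial): 1 infected
Step 1: +2 new -> 3 infected
Step 2: +3 new -> 6 infected
Step 3: +5 new -> 11 infected
Step 4: +5 new -> 16 infected
Step 5: +6 new -> 22 infected
Step 6: +4 new -> 26 infected
Step 7: +2 new -> 28 infected
Step 8: +1 new -> 29 infected
Step 9: +0 new -> 29 infected

Answer: 29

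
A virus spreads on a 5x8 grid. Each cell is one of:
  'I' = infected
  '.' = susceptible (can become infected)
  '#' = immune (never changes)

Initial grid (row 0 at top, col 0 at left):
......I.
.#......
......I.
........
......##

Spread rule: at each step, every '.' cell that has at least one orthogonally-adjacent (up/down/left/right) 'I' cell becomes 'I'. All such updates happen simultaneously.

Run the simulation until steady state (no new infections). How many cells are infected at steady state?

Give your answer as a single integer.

Step 0 (initial): 2 infected
Step 1: +6 new -> 8 infected
Step 2: +6 new -> 14 infected
Step 3: +5 new -> 19 infected
Step 4: +5 new -> 24 infected
Step 5: +5 new -> 29 infected
Step 6: +4 new -> 33 infected
Step 7: +3 new -> 36 infected
Step 8: +1 new -> 37 infected
Step 9: +0 new -> 37 infected

Answer: 37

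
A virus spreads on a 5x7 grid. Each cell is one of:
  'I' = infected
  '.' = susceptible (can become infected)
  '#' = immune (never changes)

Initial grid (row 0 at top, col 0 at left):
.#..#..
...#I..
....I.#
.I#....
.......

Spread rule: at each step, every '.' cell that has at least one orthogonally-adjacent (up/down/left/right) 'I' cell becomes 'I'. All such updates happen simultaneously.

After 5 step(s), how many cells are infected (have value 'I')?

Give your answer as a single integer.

Step 0 (initial): 3 infected
Step 1: +7 new -> 10 infected
Step 2: +10 new -> 20 infected
Step 3: +6 new -> 26 infected
Step 4: +3 new -> 29 infected
Step 5: +1 new -> 30 infected

Answer: 30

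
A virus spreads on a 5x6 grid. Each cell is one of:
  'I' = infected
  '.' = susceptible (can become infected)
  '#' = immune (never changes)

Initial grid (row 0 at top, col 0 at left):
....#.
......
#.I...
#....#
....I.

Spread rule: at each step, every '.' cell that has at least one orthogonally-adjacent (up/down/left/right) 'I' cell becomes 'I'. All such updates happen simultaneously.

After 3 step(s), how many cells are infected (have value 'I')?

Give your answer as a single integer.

Answer: 22

Derivation:
Step 0 (initial): 2 infected
Step 1: +7 new -> 9 infected
Step 2: +7 new -> 16 infected
Step 3: +6 new -> 22 infected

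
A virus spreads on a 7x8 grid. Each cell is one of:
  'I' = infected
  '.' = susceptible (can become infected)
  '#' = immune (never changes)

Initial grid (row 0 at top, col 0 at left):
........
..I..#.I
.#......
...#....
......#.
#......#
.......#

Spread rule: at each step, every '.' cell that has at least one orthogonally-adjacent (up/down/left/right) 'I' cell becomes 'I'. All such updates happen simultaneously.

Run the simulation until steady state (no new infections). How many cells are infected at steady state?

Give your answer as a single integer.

Step 0 (initial): 2 infected
Step 1: +7 new -> 9 infected
Step 2: +9 new -> 18 infected
Step 3: +10 new -> 28 infected
Step 4: +6 new -> 34 infected
Step 5: +6 new -> 40 infected
Step 6: +4 new -> 44 infected
Step 7: +4 new -> 48 infected
Step 8: +1 new -> 49 infected
Step 9: +0 new -> 49 infected

Answer: 49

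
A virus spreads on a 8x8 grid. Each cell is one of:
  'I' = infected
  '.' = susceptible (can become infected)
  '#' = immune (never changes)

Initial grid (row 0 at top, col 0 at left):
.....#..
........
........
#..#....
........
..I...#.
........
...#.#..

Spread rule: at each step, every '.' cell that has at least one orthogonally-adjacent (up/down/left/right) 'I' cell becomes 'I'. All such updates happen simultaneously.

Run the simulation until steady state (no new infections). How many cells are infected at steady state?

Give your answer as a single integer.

Answer: 58

Derivation:
Step 0 (initial): 1 infected
Step 1: +4 new -> 5 infected
Step 2: +8 new -> 13 infected
Step 3: +8 new -> 21 infected
Step 4: +8 new -> 29 infected
Step 5: +8 new -> 37 infected
Step 6: +9 new -> 46 infected
Step 7: +7 new -> 53 infected
Step 8: +2 new -> 55 infected
Step 9: +2 new -> 57 infected
Step 10: +1 new -> 58 infected
Step 11: +0 new -> 58 infected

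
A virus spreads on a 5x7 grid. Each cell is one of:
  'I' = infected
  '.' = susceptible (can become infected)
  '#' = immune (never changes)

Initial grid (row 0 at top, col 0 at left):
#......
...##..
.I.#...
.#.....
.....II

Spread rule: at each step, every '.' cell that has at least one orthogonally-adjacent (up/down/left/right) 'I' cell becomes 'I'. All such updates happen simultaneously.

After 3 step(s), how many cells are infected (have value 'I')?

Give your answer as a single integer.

Answer: 25

Derivation:
Step 0 (initial): 3 infected
Step 1: +6 new -> 9 infected
Step 2: +9 new -> 18 infected
Step 3: +7 new -> 25 infected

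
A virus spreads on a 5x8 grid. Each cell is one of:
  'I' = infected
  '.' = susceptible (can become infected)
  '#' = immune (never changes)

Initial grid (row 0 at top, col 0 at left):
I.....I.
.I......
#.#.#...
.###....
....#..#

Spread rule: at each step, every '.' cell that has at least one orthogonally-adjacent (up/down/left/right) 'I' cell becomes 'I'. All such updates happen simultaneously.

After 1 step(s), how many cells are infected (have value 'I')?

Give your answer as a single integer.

Answer: 10

Derivation:
Step 0 (initial): 3 infected
Step 1: +7 new -> 10 infected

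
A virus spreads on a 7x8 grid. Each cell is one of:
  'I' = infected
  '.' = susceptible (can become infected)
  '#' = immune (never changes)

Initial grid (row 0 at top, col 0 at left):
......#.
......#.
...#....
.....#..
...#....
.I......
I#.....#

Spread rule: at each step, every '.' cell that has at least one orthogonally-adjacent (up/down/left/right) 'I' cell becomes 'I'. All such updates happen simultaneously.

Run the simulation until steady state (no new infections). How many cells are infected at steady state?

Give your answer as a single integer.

Step 0 (initial): 2 infected
Step 1: +3 new -> 5 infected
Step 2: +5 new -> 10 infected
Step 3: +5 new -> 15 infected
Step 4: +7 new -> 22 infected
Step 5: +7 new -> 29 infected
Step 6: +7 new -> 36 infected
Step 7: +5 new -> 41 infected
Step 8: +4 new -> 45 infected
Step 9: +2 new -> 47 infected
Step 10: +1 new -> 48 infected
Step 11: +1 new -> 49 infected
Step 12: +0 new -> 49 infected

Answer: 49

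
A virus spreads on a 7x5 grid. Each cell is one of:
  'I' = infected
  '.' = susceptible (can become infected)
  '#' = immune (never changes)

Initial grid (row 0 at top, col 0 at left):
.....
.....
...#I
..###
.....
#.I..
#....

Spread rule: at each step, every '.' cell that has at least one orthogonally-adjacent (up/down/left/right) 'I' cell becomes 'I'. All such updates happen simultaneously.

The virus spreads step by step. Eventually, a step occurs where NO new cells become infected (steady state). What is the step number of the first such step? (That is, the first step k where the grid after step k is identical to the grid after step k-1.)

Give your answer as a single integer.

Step 0 (initial): 2 infected
Step 1: +5 new -> 7 infected
Step 2: +7 new -> 14 infected
Step 3: +6 new -> 20 infected
Step 4: +5 new -> 25 infected
Step 5: +3 new -> 28 infected
Step 6: +1 new -> 29 infected
Step 7: +0 new -> 29 infected

Answer: 7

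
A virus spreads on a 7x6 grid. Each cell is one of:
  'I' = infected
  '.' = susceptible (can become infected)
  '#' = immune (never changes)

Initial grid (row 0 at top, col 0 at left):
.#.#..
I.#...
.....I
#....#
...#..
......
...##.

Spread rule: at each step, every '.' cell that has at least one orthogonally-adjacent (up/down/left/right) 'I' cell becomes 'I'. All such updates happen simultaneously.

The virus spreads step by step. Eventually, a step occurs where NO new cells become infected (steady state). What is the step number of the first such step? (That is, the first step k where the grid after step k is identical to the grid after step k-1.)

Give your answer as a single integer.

Answer: 8

Derivation:
Step 0 (initial): 2 infected
Step 1: +5 new -> 7 infected
Step 2: +5 new -> 12 infected
Step 3: +6 new -> 18 infected
Step 4: +4 new -> 22 infected
Step 5: +5 new -> 27 infected
Step 6: +4 new -> 31 infected
Step 7: +2 new -> 33 infected
Step 8: +0 new -> 33 infected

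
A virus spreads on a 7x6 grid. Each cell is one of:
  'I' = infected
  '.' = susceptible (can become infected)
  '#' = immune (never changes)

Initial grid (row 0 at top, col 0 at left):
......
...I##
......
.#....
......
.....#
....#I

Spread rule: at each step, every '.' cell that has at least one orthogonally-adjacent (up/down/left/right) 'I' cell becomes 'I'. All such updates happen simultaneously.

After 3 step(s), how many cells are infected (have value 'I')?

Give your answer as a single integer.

Answer: 19

Derivation:
Step 0 (initial): 2 infected
Step 1: +3 new -> 5 infected
Step 2: +6 new -> 11 infected
Step 3: +8 new -> 19 infected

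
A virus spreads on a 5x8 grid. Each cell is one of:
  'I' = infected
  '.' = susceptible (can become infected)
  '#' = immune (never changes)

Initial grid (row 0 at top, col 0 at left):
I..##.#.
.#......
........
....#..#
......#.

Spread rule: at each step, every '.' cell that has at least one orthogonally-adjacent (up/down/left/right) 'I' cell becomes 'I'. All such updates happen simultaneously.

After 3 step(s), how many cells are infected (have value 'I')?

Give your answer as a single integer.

Answer: 8

Derivation:
Step 0 (initial): 1 infected
Step 1: +2 new -> 3 infected
Step 2: +2 new -> 5 infected
Step 3: +3 new -> 8 infected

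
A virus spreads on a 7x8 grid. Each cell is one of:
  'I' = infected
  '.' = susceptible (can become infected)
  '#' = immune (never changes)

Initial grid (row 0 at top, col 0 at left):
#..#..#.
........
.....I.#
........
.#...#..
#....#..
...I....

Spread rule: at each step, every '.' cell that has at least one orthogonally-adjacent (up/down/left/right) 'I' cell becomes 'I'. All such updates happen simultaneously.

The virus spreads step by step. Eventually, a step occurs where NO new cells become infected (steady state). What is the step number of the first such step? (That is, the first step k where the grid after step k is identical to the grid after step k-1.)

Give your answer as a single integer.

Answer: 8

Derivation:
Step 0 (initial): 2 infected
Step 1: +7 new -> 9 infected
Step 2: +11 new -> 20 infected
Step 3: +12 new -> 32 infected
Step 4: +7 new -> 39 infected
Step 5: +5 new -> 44 infected
Step 6: +3 new -> 47 infected
Step 7: +1 new -> 48 infected
Step 8: +0 new -> 48 infected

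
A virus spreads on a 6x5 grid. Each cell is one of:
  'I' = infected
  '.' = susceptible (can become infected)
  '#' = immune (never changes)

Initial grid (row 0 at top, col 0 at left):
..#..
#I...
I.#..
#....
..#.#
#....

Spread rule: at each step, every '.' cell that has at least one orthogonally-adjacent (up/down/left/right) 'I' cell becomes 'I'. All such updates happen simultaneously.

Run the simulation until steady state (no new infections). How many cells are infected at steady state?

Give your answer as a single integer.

Step 0 (initial): 2 infected
Step 1: +3 new -> 5 infected
Step 2: +3 new -> 8 infected
Step 3: +5 new -> 13 infected
Step 4: +5 new -> 18 infected
Step 5: +3 new -> 21 infected
Step 6: +1 new -> 22 infected
Step 7: +1 new -> 23 infected
Step 8: +0 new -> 23 infected

Answer: 23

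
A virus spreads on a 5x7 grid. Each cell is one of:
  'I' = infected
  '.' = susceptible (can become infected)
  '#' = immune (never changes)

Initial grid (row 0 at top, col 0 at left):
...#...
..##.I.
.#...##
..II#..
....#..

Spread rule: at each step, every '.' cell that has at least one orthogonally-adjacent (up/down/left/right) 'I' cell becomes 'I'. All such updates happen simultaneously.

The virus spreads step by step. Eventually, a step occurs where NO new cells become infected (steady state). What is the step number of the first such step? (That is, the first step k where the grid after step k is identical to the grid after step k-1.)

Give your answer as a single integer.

Step 0 (initial): 3 infected
Step 1: +8 new -> 11 infected
Step 2: +5 new -> 16 infected
Step 3: +2 new -> 18 infected
Step 4: +1 new -> 19 infected
Step 5: +2 new -> 21 infected
Step 6: +1 new -> 22 infected
Step 7: +1 new -> 23 infected
Step 8: +0 new -> 23 infected

Answer: 8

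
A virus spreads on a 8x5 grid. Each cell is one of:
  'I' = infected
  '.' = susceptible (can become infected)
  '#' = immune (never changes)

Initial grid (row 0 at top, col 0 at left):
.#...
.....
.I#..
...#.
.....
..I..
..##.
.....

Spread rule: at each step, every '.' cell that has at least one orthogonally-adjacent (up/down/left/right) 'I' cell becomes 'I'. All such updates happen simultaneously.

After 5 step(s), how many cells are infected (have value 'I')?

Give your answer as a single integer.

Step 0 (initial): 2 infected
Step 1: +6 new -> 8 infected
Step 2: +9 new -> 17 infected
Step 3: +8 new -> 25 infected
Step 4: +7 new -> 32 infected
Step 5: +3 new -> 35 infected

Answer: 35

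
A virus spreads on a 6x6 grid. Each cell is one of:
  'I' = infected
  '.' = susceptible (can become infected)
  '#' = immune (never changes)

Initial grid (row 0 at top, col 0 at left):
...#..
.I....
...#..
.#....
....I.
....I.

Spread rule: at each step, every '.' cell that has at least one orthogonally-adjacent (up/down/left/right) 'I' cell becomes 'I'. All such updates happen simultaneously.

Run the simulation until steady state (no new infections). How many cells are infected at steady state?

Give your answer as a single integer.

Step 0 (initial): 3 infected
Step 1: +9 new -> 12 infected
Step 2: +10 new -> 22 infected
Step 3: +6 new -> 28 infected
Step 4: +4 new -> 32 infected
Step 5: +1 new -> 33 infected
Step 6: +0 new -> 33 infected

Answer: 33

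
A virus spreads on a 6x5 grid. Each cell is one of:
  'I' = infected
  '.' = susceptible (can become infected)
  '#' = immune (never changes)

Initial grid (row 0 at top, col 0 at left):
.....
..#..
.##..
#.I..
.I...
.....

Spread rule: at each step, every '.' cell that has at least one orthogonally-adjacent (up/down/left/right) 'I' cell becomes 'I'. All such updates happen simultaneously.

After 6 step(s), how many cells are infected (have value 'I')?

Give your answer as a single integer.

Answer: 22

Derivation:
Step 0 (initial): 2 infected
Step 1: +5 new -> 7 infected
Step 2: +5 new -> 12 infected
Step 3: +4 new -> 16 infected
Step 4: +3 new -> 19 infected
Step 5: +2 new -> 21 infected
Step 6: +1 new -> 22 infected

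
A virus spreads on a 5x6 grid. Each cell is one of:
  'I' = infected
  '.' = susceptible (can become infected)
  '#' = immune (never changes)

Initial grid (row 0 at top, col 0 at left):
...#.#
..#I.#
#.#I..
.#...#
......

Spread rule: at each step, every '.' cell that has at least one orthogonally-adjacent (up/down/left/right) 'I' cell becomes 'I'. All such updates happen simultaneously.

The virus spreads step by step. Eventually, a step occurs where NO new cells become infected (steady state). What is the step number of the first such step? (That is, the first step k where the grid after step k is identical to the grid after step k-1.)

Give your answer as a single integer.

Step 0 (initial): 2 infected
Step 1: +3 new -> 5 infected
Step 2: +5 new -> 10 infected
Step 3: +2 new -> 12 infected
Step 4: +2 new -> 14 infected
Step 5: +1 new -> 15 infected
Step 6: +1 new -> 16 infected
Step 7: +0 new -> 16 infected

Answer: 7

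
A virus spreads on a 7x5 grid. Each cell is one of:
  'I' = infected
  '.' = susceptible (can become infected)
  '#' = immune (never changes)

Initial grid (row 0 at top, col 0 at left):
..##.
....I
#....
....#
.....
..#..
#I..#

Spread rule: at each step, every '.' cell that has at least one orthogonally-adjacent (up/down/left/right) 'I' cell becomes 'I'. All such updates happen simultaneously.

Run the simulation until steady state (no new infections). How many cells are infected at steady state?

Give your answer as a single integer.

Answer: 28

Derivation:
Step 0 (initial): 2 infected
Step 1: +5 new -> 7 infected
Step 2: +5 new -> 12 infected
Step 3: +7 new -> 19 infected
Step 4: +7 new -> 26 infected
Step 5: +2 new -> 28 infected
Step 6: +0 new -> 28 infected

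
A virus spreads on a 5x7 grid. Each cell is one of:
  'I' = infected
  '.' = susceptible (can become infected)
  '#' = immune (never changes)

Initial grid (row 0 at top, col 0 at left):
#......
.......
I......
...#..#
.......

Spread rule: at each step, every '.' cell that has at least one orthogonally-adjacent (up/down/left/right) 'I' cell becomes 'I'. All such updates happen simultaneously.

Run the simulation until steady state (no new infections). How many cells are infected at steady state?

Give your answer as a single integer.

Step 0 (initial): 1 infected
Step 1: +3 new -> 4 infected
Step 2: +4 new -> 8 infected
Step 3: +5 new -> 13 infected
Step 4: +4 new -> 17 infected
Step 5: +5 new -> 22 infected
Step 6: +5 new -> 27 infected
Step 7: +3 new -> 30 infected
Step 8: +2 new -> 32 infected
Step 9: +0 new -> 32 infected

Answer: 32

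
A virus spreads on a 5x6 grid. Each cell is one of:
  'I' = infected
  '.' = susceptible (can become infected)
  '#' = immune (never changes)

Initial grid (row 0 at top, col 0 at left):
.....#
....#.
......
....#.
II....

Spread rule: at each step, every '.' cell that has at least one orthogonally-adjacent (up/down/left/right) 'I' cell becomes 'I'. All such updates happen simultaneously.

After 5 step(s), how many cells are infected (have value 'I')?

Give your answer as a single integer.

Answer: 23

Derivation:
Step 0 (initial): 2 infected
Step 1: +3 new -> 5 infected
Step 2: +4 new -> 9 infected
Step 3: +5 new -> 14 infected
Step 4: +5 new -> 19 infected
Step 5: +4 new -> 23 infected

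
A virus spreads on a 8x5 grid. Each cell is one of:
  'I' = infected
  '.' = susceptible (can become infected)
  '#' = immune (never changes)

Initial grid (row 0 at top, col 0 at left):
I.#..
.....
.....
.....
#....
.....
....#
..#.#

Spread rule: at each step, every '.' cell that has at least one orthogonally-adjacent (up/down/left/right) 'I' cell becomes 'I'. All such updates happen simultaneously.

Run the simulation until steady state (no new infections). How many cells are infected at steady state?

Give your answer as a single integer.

Step 0 (initial): 1 infected
Step 1: +2 new -> 3 infected
Step 2: +2 new -> 5 infected
Step 3: +3 new -> 8 infected
Step 4: +3 new -> 11 infected
Step 5: +5 new -> 16 infected
Step 6: +5 new -> 21 infected
Step 7: +5 new -> 26 infected
Step 8: +5 new -> 31 infected
Step 9: +3 new -> 34 infected
Step 10: +1 new -> 35 infected
Step 11: +0 new -> 35 infected

Answer: 35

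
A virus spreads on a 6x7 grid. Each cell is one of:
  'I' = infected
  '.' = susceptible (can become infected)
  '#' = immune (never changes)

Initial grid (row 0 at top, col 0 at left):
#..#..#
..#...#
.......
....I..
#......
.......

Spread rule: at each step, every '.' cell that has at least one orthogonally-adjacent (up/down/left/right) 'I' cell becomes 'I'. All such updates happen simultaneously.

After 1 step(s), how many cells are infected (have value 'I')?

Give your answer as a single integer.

Step 0 (initial): 1 infected
Step 1: +4 new -> 5 infected

Answer: 5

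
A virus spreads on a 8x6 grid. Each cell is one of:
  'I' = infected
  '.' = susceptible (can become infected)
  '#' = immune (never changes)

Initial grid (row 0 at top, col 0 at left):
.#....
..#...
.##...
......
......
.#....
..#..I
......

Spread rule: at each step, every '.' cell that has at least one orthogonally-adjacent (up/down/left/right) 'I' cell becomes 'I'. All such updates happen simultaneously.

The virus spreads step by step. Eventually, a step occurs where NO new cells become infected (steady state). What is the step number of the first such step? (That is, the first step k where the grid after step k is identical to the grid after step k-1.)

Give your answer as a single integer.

Step 0 (initial): 1 infected
Step 1: +3 new -> 4 infected
Step 2: +4 new -> 8 infected
Step 3: +4 new -> 12 infected
Step 4: +5 new -> 17 infected
Step 5: +5 new -> 22 infected
Step 6: +7 new -> 29 infected
Step 7: +5 new -> 34 infected
Step 8: +3 new -> 37 infected
Step 9: +2 new -> 39 infected
Step 10: +1 new -> 40 infected
Step 11: +2 new -> 42 infected
Step 12: +0 new -> 42 infected

Answer: 12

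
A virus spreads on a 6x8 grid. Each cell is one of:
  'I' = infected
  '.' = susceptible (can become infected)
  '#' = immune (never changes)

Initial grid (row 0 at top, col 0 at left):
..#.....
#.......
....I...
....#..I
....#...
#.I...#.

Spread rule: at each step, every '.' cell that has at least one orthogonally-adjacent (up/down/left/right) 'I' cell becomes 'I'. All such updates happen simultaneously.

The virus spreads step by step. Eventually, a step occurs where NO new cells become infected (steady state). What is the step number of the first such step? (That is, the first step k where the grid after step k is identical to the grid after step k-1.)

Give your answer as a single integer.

Answer: 7

Derivation:
Step 0 (initial): 3 infected
Step 1: +9 new -> 12 infected
Step 2: +14 new -> 26 infected
Step 3: +10 new -> 36 infected
Step 4: +4 new -> 40 infected
Step 5: +1 new -> 41 infected
Step 6: +1 new -> 42 infected
Step 7: +0 new -> 42 infected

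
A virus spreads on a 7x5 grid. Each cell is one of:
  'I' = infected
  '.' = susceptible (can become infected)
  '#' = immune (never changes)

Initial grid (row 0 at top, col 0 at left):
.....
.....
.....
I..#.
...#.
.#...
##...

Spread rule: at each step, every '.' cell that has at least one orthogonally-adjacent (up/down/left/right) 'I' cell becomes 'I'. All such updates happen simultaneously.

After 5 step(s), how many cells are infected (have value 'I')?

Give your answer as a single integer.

Answer: 22

Derivation:
Step 0 (initial): 1 infected
Step 1: +3 new -> 4 infected
Step 2: +5 new -> 9 infected
Step 3: +4 new -> 13 infected
Step 4: +4 new -> 17 infected
Step 5: +5 new -> 22 infected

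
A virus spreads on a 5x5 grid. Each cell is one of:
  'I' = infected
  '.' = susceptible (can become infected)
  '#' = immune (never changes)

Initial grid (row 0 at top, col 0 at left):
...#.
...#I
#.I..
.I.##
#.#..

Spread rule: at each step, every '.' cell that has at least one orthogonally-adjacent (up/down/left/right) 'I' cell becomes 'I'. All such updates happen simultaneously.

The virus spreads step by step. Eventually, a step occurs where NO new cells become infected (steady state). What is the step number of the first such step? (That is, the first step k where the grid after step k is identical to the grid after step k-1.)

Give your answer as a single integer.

Answer: 5

Derivation:
Step 0 (initial): 3 infected
Step 1: +8 new -> 11 infected
Step 2: +2 new -> 13 infected
Step 3: +2 new -> 15 infected
Step 4: +1 new -> 16 infected
Step 5: +0 new -> 16 infected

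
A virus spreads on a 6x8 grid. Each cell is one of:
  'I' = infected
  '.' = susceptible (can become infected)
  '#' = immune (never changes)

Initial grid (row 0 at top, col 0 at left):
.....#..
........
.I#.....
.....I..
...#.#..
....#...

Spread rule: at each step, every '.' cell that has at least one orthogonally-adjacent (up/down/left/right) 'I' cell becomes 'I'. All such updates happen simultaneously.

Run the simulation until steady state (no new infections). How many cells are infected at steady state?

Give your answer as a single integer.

Answer: 43

Derivation:
Step 0 (initial): 2 infected
Step 1: +6 new -> 8 infected
Step 2: +13 new -> 21 infected
Step 3: +12 new -> 33 infected
Step 4: +8 new -> 41 infected
Step 5: +2 new -> 43 infected
Step 6: +0 new -> 43 infected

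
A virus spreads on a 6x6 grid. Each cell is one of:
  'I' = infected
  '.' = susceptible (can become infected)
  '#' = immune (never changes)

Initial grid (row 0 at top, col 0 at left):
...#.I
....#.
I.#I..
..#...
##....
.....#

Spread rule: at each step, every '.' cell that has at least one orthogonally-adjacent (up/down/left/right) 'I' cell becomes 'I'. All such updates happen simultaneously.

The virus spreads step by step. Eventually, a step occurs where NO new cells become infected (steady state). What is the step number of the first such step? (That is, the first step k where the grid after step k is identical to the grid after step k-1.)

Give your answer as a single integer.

Answer: 7

Derivation:
Step 0 (initial): 3 infected
Step 1: +8 new -> 11 infected
Step 2: +7 new -> 18 infected
Step 3: +6 new -> 24 infected
Step 4: +3 new -> 27 infected
Step 5: +1 new -> 28 infected
Step 6: +1 new -> 29 infected
Step 7: +0 new -> 29 infected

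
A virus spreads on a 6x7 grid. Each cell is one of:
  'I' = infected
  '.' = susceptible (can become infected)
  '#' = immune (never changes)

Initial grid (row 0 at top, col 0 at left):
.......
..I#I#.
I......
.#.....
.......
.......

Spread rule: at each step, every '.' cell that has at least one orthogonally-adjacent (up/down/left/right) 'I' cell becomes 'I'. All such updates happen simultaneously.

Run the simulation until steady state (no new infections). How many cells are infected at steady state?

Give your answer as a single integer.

Answer: 39

Derivation:
Step 0 (initial): 3 infected
Step 1: +8 new -> 11 infected
Step 2: +9 new -> 20 infected
Step 3: +8 new -> 28 infected
Step 4: +7 new -> 35 infected
Step 5: +3 new -> 38 infected
Step 6: +1 new -> 39 infected
Step 7: +0 new -> 39 infected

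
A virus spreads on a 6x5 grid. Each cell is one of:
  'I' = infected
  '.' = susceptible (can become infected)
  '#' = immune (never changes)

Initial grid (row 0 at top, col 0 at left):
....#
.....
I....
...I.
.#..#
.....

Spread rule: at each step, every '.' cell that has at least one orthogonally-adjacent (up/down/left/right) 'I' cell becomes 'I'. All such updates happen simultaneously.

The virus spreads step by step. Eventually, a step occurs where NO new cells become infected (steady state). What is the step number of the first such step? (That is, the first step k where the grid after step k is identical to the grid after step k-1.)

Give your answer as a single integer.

Answer: 5

Derivation:
Step 0 (initial): 2 infected
Step 1: +7 new -> 9 infected
Step 2: +9 new -> 18 infected
Step 3: +7 new -> 25 infected
Step 4: +2 new -> 27 infected
Step 5: +0 new -> 27 infected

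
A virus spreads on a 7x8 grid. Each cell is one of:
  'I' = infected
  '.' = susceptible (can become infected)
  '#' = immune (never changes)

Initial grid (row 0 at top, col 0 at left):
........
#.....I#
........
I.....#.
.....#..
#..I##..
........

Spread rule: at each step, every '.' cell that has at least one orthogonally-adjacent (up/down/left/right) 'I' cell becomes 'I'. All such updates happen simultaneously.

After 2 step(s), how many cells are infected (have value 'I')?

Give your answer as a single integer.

Step 0 (initial): 3 infected
Step 1: +9 new -> 12 infected
Step 2: +14 new -> 26 infected

Answer: 26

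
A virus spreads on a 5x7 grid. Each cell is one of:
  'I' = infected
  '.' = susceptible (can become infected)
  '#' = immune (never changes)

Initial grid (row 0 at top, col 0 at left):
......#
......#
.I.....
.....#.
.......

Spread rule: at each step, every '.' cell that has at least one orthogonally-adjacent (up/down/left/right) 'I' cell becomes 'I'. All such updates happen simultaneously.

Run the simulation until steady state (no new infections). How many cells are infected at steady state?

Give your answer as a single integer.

Answer: 32

Derivation:
Step 0 (initial): 1 infected
Step 1: +4 new -> 5 infected
Step 2: +7 new -> 12 infected
Step 3: +7 new -> 19 infected
Step 4: +5 new -> 24 infected
Step 5: +4 new -> 28 infected
Step 6: +3 new -> 31 infected
Step 7: +1 new -> 32 infected
Step 8: +0 new -> 32 infected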